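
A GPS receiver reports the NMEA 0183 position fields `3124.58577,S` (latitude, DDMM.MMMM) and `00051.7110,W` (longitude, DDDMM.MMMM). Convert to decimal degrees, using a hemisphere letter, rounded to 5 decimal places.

Lat: split at 2 digits → 31° and 24.58577′; 31 + 24.58577/60 = 31.409763
λ: degrees = first 3 digits = 0, minutes = 51.711; 0 + 51.711/60 = 0.861850

31.40976° S, 0.86185° W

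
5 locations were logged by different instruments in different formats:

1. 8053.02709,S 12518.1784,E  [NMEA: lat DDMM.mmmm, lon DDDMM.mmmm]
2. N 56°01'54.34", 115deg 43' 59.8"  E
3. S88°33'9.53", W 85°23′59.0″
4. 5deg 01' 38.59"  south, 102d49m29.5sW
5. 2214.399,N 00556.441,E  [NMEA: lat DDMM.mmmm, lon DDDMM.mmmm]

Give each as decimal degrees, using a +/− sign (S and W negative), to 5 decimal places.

Point 1:
  φ: split at 2 digits → 80° and 53.02709′; 80 + 53.02709/60 = 80.883785
  S → negative
  Lon: degrees = first 3 digits = 125, minutes = 18.1784; 125 + 18.1784/60 = 125.302973
  E → positive
Point 2:
  Latitude: 56 + 1/60 + 54.34/3600 = 56.031761
  N ⇒ keep positive
  λ: 43′ + 59.8″ = 43.99667′; 115 + 43.99667/60 = 115.733278
  E → positive
Point 3:
  Latitude: 88 + 33/60 + 9.53/3600 = 88.552647
  S → negative
  Longitude: 85° + 23/60 + 59/3600 = 85 + 0.383333 + 0.016389 = 85.399722
  hemisphere W, so the sign is −
Point 4:
  Lat: 5° + 1/60 + 38.59/3600 = 5 + 0.016667 + 0.010719 = 5.027386
  hemisphere S, so the sign is −
  Lon: 102 + 49/60 + 29.5/3600 = 102.824861
  W ⇒ negate
Point 5:
  Latitude: split at 2 digits → 22° and 14.399′; 22 + 14.399/60 = 22.239983
  N ⇒ keep positive
  Lon: degrees = first 3 digits = 5, minutes = 56.441; 5 + 56.441/60 = 5.940683
  E ⇒ keep positive

1. -80.88378, 125.30297
2. 56.03176, 115.73328
3. -88.55265, -85.39972
4. -5.02739, -102.82486
5. 22.23998, 5.94068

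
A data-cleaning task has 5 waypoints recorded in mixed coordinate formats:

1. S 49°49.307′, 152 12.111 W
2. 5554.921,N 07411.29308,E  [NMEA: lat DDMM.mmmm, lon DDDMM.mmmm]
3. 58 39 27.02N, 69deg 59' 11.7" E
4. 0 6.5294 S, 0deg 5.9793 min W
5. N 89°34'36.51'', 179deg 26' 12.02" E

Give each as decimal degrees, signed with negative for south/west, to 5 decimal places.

1. -49.82178, -152.20185
2. 55.91535, 74.18822
3. 58.65751, 69.98658
4. -0.10882, -0.09966
5. 89.57681, 179.43667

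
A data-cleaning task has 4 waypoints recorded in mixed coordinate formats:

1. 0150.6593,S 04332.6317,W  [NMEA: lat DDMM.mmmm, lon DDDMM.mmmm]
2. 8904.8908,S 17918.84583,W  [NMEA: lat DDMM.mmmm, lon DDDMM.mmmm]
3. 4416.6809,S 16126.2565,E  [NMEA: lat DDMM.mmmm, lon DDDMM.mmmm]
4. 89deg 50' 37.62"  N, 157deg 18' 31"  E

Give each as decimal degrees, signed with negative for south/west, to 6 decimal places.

Point 1:
  Lat: degrees = first 2 digits = 1, minutes = 50.6593; 1 + 50.6593/60 = 1.8443217
  S ⇒ negate
  Lon: degrees = first 3 digits = 43, minutes = 32.6317; 43 + 32.6317/60 = 43.5438617
  W → negative
Point 2:
  Latitude: split at 2 digits → 89° and 4.8908′; 89 + 4.8908/60 = 89.0815133
  S ⇒ negate
  λ: degrees = first 3 digits = 179, minutes = 18.84583; 179 + 18.84583/60 = 179.3140972
  W → negative
Point 3:
  Latitude: split at 2 digits → 44° and 16.6809′; 44 + 16.6809/60 = 44.2780150
  S → negative
  Lon: degrees = first 3 digits = 161, minutes = 26.2565; 161 + 26.2565/60 = 161.4376083
  E → positive
Point 4:
  φ: 89 + 50/60 + 37.62/3600 = 89.8437833
  N → positive
  Longitude: 157 + 18/60 + 31/3600 = 157.3086111
  E ⇒ keep positive

1. -1.844322, -43.543862
2. -89.081513, -179.314097
3. -44.278015, 161.437608
4. 89.843783, 157.308611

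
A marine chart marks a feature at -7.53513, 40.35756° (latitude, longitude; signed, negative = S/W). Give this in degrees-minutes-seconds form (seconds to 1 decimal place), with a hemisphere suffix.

Latitude is negative → S; |value| = 7.535130
Latitude: 0.535130° → 32.10780′; 0.10780 × 60 = 6.468″
Longitude: 0.357560 × 60 = 21.45360′ → 21′, remainder × 60 = 27.216″

7°32′6.5″ S, 40°21′27.2″ E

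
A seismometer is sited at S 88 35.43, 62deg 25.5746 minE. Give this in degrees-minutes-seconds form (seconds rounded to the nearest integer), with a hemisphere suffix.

88°35′26″ S, 62°25′34″ E

Lat: 35.43000′ → 35′ and 0.43000 × 60 = 25.80″
Longitude: fractional minutes 0.57460 × 60 = 34.48″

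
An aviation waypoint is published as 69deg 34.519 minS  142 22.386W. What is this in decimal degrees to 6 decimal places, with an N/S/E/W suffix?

69.575317° S, 142.373100° W

Latitude: 69 + 34.519/60 = 69.5753167
λ: 22.386′ = 0.373100°; total 142.3731000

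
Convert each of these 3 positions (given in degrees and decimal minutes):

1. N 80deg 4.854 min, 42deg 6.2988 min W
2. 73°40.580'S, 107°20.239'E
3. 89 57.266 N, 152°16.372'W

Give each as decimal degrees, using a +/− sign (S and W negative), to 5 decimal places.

Point 1:
  φ: 80 + 4.854/60 = 80.080900
  N ⇒ keep positive
  Longitude: 6.2988′ = 0.104980°; total 42.104980
  W ⇒ negate
Point 2:
  Lat: 40.58′ = 0.676333°; total 73.676333
  hemisphere S, so the sign is −
  λ: 107 + 20.239/60 = 107.337317
  E → positive
Point 3:
  Latitude: 57.266′ = 0.954433°; total 89.954433
  N → positive
  Longitude: 16.372′ = 0.272867°; total 152.272867
  W → negative

1. 80.08090, -42.10498
2. -73.67633, 107.33732
3. 89.95443, -152.27287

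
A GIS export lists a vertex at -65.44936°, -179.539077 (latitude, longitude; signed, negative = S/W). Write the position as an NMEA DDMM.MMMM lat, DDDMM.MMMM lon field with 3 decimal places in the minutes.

6526.962,S / 17932.345,W

Latitude is negative → S; |value| = 65.449360
Lat: minutes = (65.449360 − 65) × 60 = 26.96160
Longitude is negative → W; |value| = 179.539077
λ: 179° + 0.539077 × 60 = 179° 32.34462′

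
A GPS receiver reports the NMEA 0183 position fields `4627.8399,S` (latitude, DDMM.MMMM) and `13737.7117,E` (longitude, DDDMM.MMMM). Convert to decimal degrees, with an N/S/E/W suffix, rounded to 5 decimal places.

φ: split at 2 digits → 46° and 27.8399′; 46 + 27.8399/60 = 46.463998
Longitude: split at 3 digits → 137° and 37.7117′; 137 + 37.7117/60 = 137.628528

46.46400° S, 137.62853° E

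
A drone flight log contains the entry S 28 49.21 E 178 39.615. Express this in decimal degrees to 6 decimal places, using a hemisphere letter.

28.820167° S, 178.660250° E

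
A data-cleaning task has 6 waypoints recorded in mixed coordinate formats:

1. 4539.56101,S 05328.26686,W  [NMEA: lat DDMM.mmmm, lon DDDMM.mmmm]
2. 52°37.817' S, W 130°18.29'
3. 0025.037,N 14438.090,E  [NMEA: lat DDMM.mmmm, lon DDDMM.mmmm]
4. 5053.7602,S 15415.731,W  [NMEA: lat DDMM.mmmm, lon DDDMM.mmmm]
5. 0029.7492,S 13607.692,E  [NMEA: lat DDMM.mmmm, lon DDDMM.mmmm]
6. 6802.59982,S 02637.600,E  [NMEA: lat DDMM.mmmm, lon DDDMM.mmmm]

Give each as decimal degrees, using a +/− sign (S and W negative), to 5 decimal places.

Point 1:
  Latitude: split at 2 digits → 45° and 39.56101′; 45 + 39.56101/60 = 45.659350
  S ⇒ negate
  Longitude: degrees = first 3 digits = 53, minutes = 28.26686; 53 + 28.26686/60 = 53.471114
  hemisphere W, so the sign is −
Point 2:
  Lat: 37.817′ = 0.630283°; total 52.630283
  hemisphere S, so the sign is −
  λ: 18.29′ = 0.304833°; total 130.304833
  W ⇒ negate
Point 3:
  φ: split at 2 digits → 00° and 25.037′; 0 + 25.037/60 = 0.417283
  N ⇒ keep positive
  Lon: split at 3 digits → 144° and 38.09′; 144 + 38.09/60 = 144.634833
  E → positive
Point 4:
  Latitude: split at 2 digits → 50° and 53.7602′; 50 + 53.7602/60 = 50.896003
  hemisphere S, so the sign is −
  λ: degrees = first 3 digits = 154, minutes = 15.731; 154 + 15.731/60 = 154.262183
  hemisphere W, so the sign is −
Point 5:
  Latitude: split at 2 digits → 00° and 29.7492′; 0 + 29.7492/60 = 0.495820
  S → negative
  Lon: degrees = first 3 digits = 136, minutes = 7.692; 136 + 7.692/60 = 136.128200
  E → positive
Point 6:
  Lat: split at 2 digits → 68° and 2.59982′; 68 + 2.59982/60 = 68.043330
  S → negative
  Lon: degrees = first 3 digits = 26, minutes = 37.6; 26 + 37.6/60 = 26.626667
  E → positive

1. -45.65935, -53.47111
2. -52.63028, -130.30483
3. 0.41728, 144.63483
4. -50.89600, -154.26218
5. -0.49582, 136.12820
6. -68.04333, 26.62667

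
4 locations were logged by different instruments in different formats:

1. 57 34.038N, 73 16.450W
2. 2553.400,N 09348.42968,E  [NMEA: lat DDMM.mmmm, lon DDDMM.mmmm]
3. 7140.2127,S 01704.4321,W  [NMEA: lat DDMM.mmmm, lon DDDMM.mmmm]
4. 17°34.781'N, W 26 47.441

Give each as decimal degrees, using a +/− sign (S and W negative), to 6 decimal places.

1. 57.567300, -73.274167
2. 25.890000, 93.807161
3. -71.670212, -17.073868
4. 17.579683, -26.790683

Point 1:
  φ: 57 + 34.038/60 = 57.5673000
  N ⇒ keep positive
  λ: 16.45′ = 0.274167°; total 73.2741667
  W → negative
Point 2:
  φ: split at 2 digits → 25° and 53.4′; 25 + 53.4/60 = 25.8900000
  N → positive
  λ: split at 3 digits → 093° and 48.42968′; 93 + 48.42968/60 = 93.8071613
  E → positive
Point 3:
  φ: degrees = first 2 digits = 71, minutes = 40.2127; 71 + 40.2127/60 = 71.6702117
  S → negative
  Lon: split at 3 digits → 017° and 4.4321′; 17 + 4.4321/60 = 17.0738683
  W → negative
Point 4:
  Lat: 34.781′ = 0.579683°; total 17.5796833
  N ⇒ keep positive
  Lon: 47.441′ = 0.790683°; total 26.7906833
  W ⇒ negate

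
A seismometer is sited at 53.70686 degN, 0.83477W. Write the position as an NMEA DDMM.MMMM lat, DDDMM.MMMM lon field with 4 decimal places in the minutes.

Lat: minutes = (53.706860 − 53) × 60 = 42.411600
Lon: minutes = (0.834770 − 0) × 60 = 50.086200

5342.4116,N / 00050.0862,W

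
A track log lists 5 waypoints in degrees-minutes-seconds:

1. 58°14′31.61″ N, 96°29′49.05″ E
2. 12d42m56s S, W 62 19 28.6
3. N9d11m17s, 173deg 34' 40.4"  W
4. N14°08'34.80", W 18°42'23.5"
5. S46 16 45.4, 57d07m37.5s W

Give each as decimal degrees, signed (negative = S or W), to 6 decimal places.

1. 58.242114, 96.496958
2. -12.715556, -62.324611
3. 9.188056, -173.577889
4. 14.143000, -18.706528
5. -46.279278, -57.127083

Point 1:
  Latitude: 14′ + 31.61″ = 14.52683′; 58 + 14.52683/60 = 58.2421139
  N ⇒ keep positive
  Lon: 96 + 29/60 + 49.05/3600 = 96.4969583
  E ⇒ keep positive
Point 2:
  φ: 12 + 42/60 + 56/3600 = 12.7155556
  hemisphere S, so the sign is −
  Longitude: 62 + 19/60 + 28.6/3600 = 62.3246111
  W → negative
Point 3:
  Lat: 9 + 11/60 + 17/3600 = 9.1880556
  N ⇒ keep positive
  Lon: 34′ + 40.4″ = 34.67333′; 173 + 34.67333/60 = 173.5778889
  hemisphere W, so the sign is −
Point 4:
  Latitude: 14° + 8/60 + 34.8/3600 = 14 + 0.133333 + 0.009667 = 14.1430000
  N ⇒ keep positive
  λ: 18° + 42/60 + 23.5/3600 = 18 + 0.700000 + 0.006528 = 18.7065278
  W → negative
Point 5:
  φ: 46 + 16/60 + 45.4/3600 = 46.2792778
  S ⇒ negate
  Longitude: 57° + 7/60 + 37.5/3600 = 57 + 0.116667 + 0.010417 = 57.1270833
  hemisphere W, so the sign is −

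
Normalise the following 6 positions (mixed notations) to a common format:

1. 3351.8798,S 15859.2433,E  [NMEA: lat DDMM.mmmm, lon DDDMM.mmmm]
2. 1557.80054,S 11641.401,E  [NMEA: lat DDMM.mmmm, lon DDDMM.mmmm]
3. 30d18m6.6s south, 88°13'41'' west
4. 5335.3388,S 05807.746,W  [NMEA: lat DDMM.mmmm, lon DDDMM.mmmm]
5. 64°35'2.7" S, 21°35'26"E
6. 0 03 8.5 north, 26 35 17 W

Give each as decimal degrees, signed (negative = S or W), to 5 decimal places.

1. -33.86466, 158.98739
2. -15.96334, 116.69002
3. -30.30183, -88.22806
4. -53.58898, -58.12910
5. -64.58408, 21.59056
6. 0.05236, -26.58806

Point 1:
  Lat: degrees = first 2 digits = 33, minutes = 51.8798; 33 + 51.8798/60 = 33.864663
  S ⇒ negate
  λ: degrees = first 3 digits = 158, minutes = 59.2433; 158 + 59.2433/60 = 158.987388
  E → positive
Point 2:
  Lat: split at 2 digits → 15° and 57.80054′; 15 + 57.80054/60 = 15.963342
  S ⇒ negate
  Longitude: degrees = first 3 digits = 116, minutes = 41.401; 116 + 41.401/60 = 116.690017
  E ⇒ keep positive
Point 3:
  Latitude: 30° + 18/60 + 6.6/3600 = 30 + 0.300000 + 0.001833 = 30.301833
  S ⇒ negate
  Longitude: 88 + 13/60 + 41/3600 = 88.228056
  W → negative
Point 4:
  Lat: degrees = first 2 digits = 53, minutes = 35.3388; 53 + 35.3388/60 = 53.588980
  S → negative
  λ: split at 3 digits → 058° and 7.746′; 58 + 7.746/60 = 58.129100
  W → negative
Point 5:
  Lat: 35′ + 2.7″ = 35.04500′; 64 + 35.04500/60 = 64.584083
  S → negative
  λ: 35′ + 26″ = 35.43333′; 21 + 35.43333/60 = 21.590556
  E ⇒ keep positive
Point 6:
  Lat: 0° + 3/60 + 8.5/3600 = 0 + 0.050000 + 0.002361 = 0.052361
  N → positive
  Lon: 26 + 35/60 + 17/3600 = 26.588056
  W → negative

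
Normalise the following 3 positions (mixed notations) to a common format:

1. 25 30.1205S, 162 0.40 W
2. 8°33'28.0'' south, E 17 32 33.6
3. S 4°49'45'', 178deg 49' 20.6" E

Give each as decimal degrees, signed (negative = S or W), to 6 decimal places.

1. -25.502008, -162.006667
2. -8.557778, 17.542667
3. -4.829167, 178.822389

Point 1:
  φ: 30.1205′ = 0.502008°; total 25.5020083
  S ⇒ negate
  Lon: 0.4′ = 0.006667°; total 162.0066667
  W → negative
Point 2:
  φ: 8° + 33/60 + 28/3600 = 8 + 0.550000 + 0.007778 = 8.5577778
  S ⇒ negate
  Lon: 17° + 32/60 + 33.6/3600 = 17 + 0.533333 + 0.009333 = 17.5426667
  E ⇒ keep positive
Point 3:
  φ: 49′ + 45″ = 49.75000′; 4 + 49.75000/60 = 4.8291667
  S ⇒ negate
  Lon: 49′ + 20.6″ = 49.34333′; 178 + 49.34333/60 = 178.8223889
  E ⇒ keep positive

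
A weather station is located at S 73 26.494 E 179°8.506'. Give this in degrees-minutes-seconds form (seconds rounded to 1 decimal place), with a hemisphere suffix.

Lat: fractional minutes 0.49400 × 60 = 29.640″
λ: 8.50600′ → 8′ and 0.50600 × 60 = 30.360″

73°26′29.6″ S, 179°08′30.4″ E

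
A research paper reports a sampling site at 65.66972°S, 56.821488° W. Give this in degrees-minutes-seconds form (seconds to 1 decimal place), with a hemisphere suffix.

Lat: 0.669720 × 60 = 40.18320′ → 40′, remainder × 60 = 10.992″
λ: whole degrees 56; 49.28928′ → 49′ and 17.357″

65°40′11.0″ S, 56°49′17.4″ W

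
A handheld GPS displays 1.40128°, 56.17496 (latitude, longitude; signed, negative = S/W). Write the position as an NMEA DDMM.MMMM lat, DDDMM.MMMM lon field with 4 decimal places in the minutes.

0124.0768,N / 05610.4976,E

φ: fractional part 0.401280 → 24.076800 minutes
λ: fractional part 0.174960 → 10.497600 minutes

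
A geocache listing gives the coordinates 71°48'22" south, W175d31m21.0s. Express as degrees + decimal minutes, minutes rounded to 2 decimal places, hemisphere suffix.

71° 48.37′ S, 175° 31.35′ W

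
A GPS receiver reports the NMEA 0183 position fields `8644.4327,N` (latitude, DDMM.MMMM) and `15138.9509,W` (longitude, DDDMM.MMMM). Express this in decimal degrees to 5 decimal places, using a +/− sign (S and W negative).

86.74055, -151.64918

Lat: split at 2 digits → 86° and 44.4327′; 86 + 44.4327/60 = 86.740545
N ⇒ keep positive
Longitude: split at 3 digits → 151° and 38.9509′; 151 + 38.9509/60 = 151.649182
hemisphere W, so the sign is −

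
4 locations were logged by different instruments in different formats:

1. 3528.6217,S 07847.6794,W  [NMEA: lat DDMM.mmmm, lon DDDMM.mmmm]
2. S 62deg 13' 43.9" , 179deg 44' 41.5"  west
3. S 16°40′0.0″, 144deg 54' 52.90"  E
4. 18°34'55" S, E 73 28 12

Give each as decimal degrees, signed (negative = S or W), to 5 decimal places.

1. -35.47703, -78.79466
2. -62.22886, -179.74486
3. -16.66667, 144.91469
4. -18.58194, 73.47000

Point 1:
  Latitude: split at 2 digits → 35° and 28.6217′; 35 + 28.6217/60 = 35.477028
  S → negative
  Lon: split at 3 digits → 078° and 47.6794′; 78 + 47.6794/60 = 78.794657
  W → negative
Point 2:
  Lat: 13′ + 43.9″ = 13.73167′; 62 + 13.73167/60 = 62.228861
  hemisphere S, so the sign is −
  λ: 179° + 44/60 + 41.5/3600 = 179 + 0.733333 + 0.011528 = 179.744861
  W → negative
Point 3:
  φ: 16 + 40/60 + 0/3600 = 16.666667
  S ⇒ negate
  Lon: 144 + 54/60 + 52.9/3600 = 144.914694
  E ⇒ keep positive
Point 4:
  Lat: 18° + 34/60 + 55/3600 = 18 + 0.566667 + 0.015278 = 18.581944
  S ⇒ negate
  λ: 73° + 28/60 + 12/3600 = 73 + 0.466667 + 0.003333 = 73.470000
  E ⇒ keep positive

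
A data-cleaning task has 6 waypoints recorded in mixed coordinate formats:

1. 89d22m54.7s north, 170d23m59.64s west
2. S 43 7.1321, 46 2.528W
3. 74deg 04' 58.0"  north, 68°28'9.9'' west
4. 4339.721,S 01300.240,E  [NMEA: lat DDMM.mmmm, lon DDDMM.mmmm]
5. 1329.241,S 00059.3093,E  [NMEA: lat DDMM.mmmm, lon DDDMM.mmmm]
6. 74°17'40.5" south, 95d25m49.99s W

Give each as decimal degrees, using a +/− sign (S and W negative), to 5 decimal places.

1. 89.38186, -170.39990
2. -43.11887, -46.04213
3. 74.08278, -68.46942
4. -43.66202, 13.00400
5. -13.48735, 0.98849
6. -74.29458, -95.43055

Point 1:
  φ: 89° + 22/60 + 54.7/3600 = 89 + 0.366667 + 0.015194 = 89.381861
  N ⇒ keep positive
  λ: 23′ + 59.64″ = 23.99400′; 170 + 23.99400/60 = 170.399900
  hemisphere W, so the sign is −
Point 2:
  φ: 7.1321′ = 0.118868°; total 43.118868
  hemisphere S, so the sign is −
  Longitude: 46 + 2.528/60 = 46.042133
  W ⇒ negate
Point 3:
  Latitude: 4′ + 58″ = 4.96667′; 74 + 4.96667/60 = 74.082778
  N → positive
  Longitude: 68° + 28/60 + 9.9/3600 = 68 + 0.466667 + 0.002750 = 68.469417
  W ⇒ negate
Point 4:
  Latitude: split at 2 digits → 43° and 39.721′; 43 + 39.721/60 = 43.662017
  S → negative
  λ: split at 3 digits → 013° and 0.24′; 13 + 0.24/60 = 13.004000
  E → positive
Point 5:
  Latitude: split at 2 digits → 13° and 29.241′; 13 + 29.241/60 = 13.487350
  hemisphere S, so the sign is −
  λ: degrees = first 3 digits = 0, minutes = 59.3093; 0 + 59.3093/60 = 0.988488
  E → positive
Point 6:
  φ: 74° + 17/60 + 40.5/3600 = 74 + 0.283333 + 0.011250 = 74.294583
  S → negative
  Longitude: 25′ + 49.99″ = 25.83317′; 95 + 25.83317/60 = 95.430553
  W → negative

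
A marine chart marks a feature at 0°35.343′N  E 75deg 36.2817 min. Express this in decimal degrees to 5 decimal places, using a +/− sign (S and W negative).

0.58905, 75.60470

Latitude: 35.343′ = 0.589050°; total 0.589050
N → positive
Longitude: 75 + 36.2817/60 = 75.604695
E → positive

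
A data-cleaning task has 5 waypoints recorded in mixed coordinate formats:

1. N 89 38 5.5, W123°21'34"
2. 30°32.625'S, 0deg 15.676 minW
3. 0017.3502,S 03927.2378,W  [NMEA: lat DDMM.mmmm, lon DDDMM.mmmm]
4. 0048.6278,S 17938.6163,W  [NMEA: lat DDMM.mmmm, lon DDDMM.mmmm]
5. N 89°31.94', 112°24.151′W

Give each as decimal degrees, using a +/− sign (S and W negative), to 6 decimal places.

Point 1:
  Latitude: 38′ + 5.5″ = 38.09167′; 89 + 38.09167/60 = 89.6348611
  N → positive
  Lon: 123 + 21/60 + 34/3600 = 123.3594444
  hemisphere W, so the sign is −
Point 2:
  Latitude: 32.625′ = 0.543750°; total 30.5437500
  S → negative
  λ: 15.676′ = 0.261267°; total 0.2612667
  hemisphere W, so the sign is −
Point 3:
  Latitude: split at 2 digits → 00° and 17.3502′; 0 + 17.3502/60 = 0.2891700
  S ⇒ negate
  Lon: degrees = first 3 digits = 39, minutes = 27.2378; 39 + 27.2378/60 = 39.4539633
  W → negative
Point 4:
  φ: split at 2 digits → 00° and 48.6278′; 0 + 48.6278/60 = 0.8104633
  hemisphere S, so the sign is −
  Longitude: degrees = first 3 digits = 179, minutes = 38.6163; 179 + 38.6163/60 = 179.6436050
  W ⇒ negate
Point 5:
  φ: 89 + 31.94/60 = 89.5323333
  N ⇒ keep positive
  Longitude: 24.151′ = 0.402517°; total 112.4025167
  W ⇒ negate

1. 89.634861, -123.359444
2. -30.543750, -0.261267
3. -0.289170, -39.453963
4. -0.810463, -179.643605
5. 89.532333, -112.402517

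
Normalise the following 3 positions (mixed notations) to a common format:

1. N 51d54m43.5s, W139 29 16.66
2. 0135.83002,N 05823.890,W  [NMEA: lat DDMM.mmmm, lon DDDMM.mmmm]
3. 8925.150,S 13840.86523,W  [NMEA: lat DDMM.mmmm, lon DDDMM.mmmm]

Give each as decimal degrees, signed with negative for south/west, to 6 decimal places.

Point 1:
  φ: 54′ + 43.5″ = 54.72500′; 51 + 54.72500/60 = 51.9120833
  N ⇒ keep positive
  Longitude: 139° + 29/60 + 16.66/3600 = 139 + 0.483333 + 0.004628 = 139.4879611
  W ⇒ negate
Point 2:
  φ: split at 2 digits → 01° and 35.83002′; 1 + 35.83002/60 = 1.5971670
  N ⇒ keep positive
  λ: degrees = first 3 digits = 58, minutes = 23.89; 58 + 23.89/60 = 58.3981667
  hemisphere W, so the sign is −
Point 3:
  Latitude: split at 2 digits → 89° and 25.15′; 89 + 25.15/60 = 89.4191667
  hemisphere S, so the sign is −
  Longitude: degrees = first 3 digits = 138, minutes = 40.86523; 138 + 40.86523/60 = 138.6810872
  hemisphere W, so the sign is −

1. 51.912083, -139.487961
2. 1.597167, -58.398167
3. -89.419167, -138.681087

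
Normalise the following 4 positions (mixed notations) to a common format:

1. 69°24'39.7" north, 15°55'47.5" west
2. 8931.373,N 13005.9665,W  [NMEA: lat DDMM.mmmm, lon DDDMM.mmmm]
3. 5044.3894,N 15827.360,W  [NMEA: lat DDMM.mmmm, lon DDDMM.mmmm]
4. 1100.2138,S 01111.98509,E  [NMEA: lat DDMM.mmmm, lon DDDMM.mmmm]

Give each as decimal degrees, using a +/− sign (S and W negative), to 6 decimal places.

1. 69.411028, -15.929861
2. 89.522883, -130.099442
3. 50.739823, -158.456000
4. -11.003563, 11.199752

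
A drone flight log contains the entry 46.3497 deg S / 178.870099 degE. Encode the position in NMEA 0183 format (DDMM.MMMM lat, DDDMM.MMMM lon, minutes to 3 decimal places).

Lat: 46° + 0.349700 × 60 = 46° 20.98200′
Lon: minutes = (178.870099 − 178) × 60 = 52.20594

4620.982,S / 17852.206,E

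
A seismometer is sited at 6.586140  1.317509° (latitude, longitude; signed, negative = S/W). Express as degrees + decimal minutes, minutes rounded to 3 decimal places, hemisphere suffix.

6° 35.168′ N, 1° 19.051′ E

Latitude: fractional part 0.586140 → 35.16840 minutes
Longitude: 1° + 0.317509 × 60 = 1° 19.05054′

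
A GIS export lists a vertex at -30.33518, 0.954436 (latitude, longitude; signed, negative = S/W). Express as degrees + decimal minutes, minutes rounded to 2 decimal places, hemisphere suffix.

30° 20.11′ S, 0° 57.27′ E

Latitude is negative → S; |value| = 30.335180
Lat: minutes = (30.335180 − 30) × 60 = 20.1108
Longitude: minutes = (0.954436 − 0) × 60 = 57.2662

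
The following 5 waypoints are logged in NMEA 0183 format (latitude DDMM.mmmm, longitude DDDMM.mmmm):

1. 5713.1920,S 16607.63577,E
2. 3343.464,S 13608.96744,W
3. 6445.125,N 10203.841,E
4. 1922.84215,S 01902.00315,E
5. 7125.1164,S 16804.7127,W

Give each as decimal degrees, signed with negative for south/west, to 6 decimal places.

Point 1:
  φ: degrees = first 2 digits = 57, minutes = 13.192; 57 + 13.192/60 = 57.2198667
  hemisphere S, so the sign is −
  Lon: degrees = first 3 digits = 166, minutes = 7.63577; 166 + 7.63577/60 = 166.1272628
  E → positive
Point 2:
  Lat: split at 2 digits → 33° and 43.464′; 33 + 43.464/60 = 33.7244000
  hemisphere S, so the sign is −
  Longitude: degrees = first 3 digits = 136, minutes = 8.96744; 136 + 8.96744/60 = 136.1494573
  W ⇒ negate
Point 3:
  φ: degrees = first 2 digits = 64, minutes = 45.125; 64 + 45.125/60 = 64.7520833
  N ⇒ keep positive
  Lon: degrees = first 3 digits = 102, minutes = 3.841; 102 + 3.841/60 = 102.0640167
  E ⇒ keep positive
Point 4:
  Latitude: degrees = first 2 digits = 19, minutes = 22.84215; 19 + 22.84215/60 = 19.3807025
  hemisphere S, so the sign is −
  Lon: degrees = first 3 digits = 19, minutes = 2.00315; 19 + 2.00315/60 = 19.0333858
  E → positive
Point 5:
  Lat: degrees = first 2 digits = 71, minutes = 25.1164; 71 + 25.1164/60 = 71.4186067
  S ⇒ negate
  Lon: degrees = first 3 digits = 168, minutes = 4.7127; 168 + 4.7127/60 = 168.0785450
  W ⇒ negate

1. -57.219867, 166.127263
2. -33.724400, -136.149457
3. 64.752083, 102.064017
4. -19.380703, 19.033386
5. -71.418607, -168.078545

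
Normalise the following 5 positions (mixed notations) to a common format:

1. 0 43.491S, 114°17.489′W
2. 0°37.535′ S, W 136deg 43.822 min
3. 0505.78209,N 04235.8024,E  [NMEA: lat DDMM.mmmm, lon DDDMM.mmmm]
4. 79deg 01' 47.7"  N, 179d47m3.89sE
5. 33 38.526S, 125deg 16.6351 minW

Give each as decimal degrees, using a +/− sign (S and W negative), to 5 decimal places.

1. -0.72485, -114.29148
2. -0.62558, -136.73037
3. 5.09637, 42.59671
4. 79.02992, 179.78441
5. -33.64210, -125.27725

Point 1:
  Lat: 0 + 43.491/60 = 0.724850
  S ⇒ negate
  Longitude: 114 + 17.489/60 = 114.291483
  hemisphere W, so the sign is −
Point 2:
  φ: 0 + 37.535/60 = 0.625583
  S ⇒ negate
  Longitude: 43.822′ = 0.730367°; total 136.730367
  W → negative
Point 3:
  Latitude: split at 2 digits → 05° and 5.78209′; 5 + 5.78209/60 = 5.096368
  N ⇒ keep positive
  Lon: split at 3 digits → 042° and 35.8024′; 42 + 35.8024/60 = 42.596707
  E → positive
Point 4:
  Lat: 79 + 1/60 + 47.7/3600 = 79.029917
  N ⇒ keep positive
  Longitude: 179° + 47/60 + 3.89/3600 = 179 + 0.783333 + 0.001081 = 179.784414
  E → positive
Point 5:
  Latitude: 38.526′ = 0.642100°; total 33.642100
  hemisphere S, so the sign is −
  Longitude: 16.6351′ = 0.277252°; total 125.277252
  hemisphere W, so the sign is −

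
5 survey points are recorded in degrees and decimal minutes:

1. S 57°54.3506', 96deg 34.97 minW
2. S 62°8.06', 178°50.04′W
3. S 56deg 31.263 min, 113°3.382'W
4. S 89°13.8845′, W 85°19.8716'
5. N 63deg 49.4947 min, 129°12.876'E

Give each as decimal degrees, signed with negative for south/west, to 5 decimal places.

Point 1:
  Latitude: 54.3506′ = 0.905843°; total 57.905843
  S → negative
  Longitude: 34.97′ = 0.582833°; total 96.582833
  W → negative
Point 2:
  φ: 8.06′ = 0.134333°; total 62.134333
  S ⇒ negate
  λ: 178 + 50.04/60 = 178.834000
  hemisphere W, so the sign is −
Point 3:
  φ: 56 + 31.263/60 = 56.521050
  S ⇒ negate
  λ: 3.382′ = 0.056367°; total 113.056367
  hemisphere W, so the sign is −
Point 4:
  φ: 13.8845′ = 0.231408°; total 89.231408
  S ⇒ negate
  Lon: 85 + 19.8716/60 = 85.331193
  W ⇒ negate
Point 5:
  φ: 49.4947′ = 0.824912°; total 63.824912
  N → positive
  λ: 12.876′ = 0.214600°; total 129.214600
  E ⇒ keep positive

1. -57.90584, -96.58283
2. -62.13433, -178.83400
3. -56.52105, -113.05637
4. -89.23141, -85.33119
5. 63.82491, 129.21460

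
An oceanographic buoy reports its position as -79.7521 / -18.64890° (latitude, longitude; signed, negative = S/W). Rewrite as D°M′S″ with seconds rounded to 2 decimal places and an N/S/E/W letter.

Latitude is negative → S; |value| = 79.752100
Latitude: whole degrees 79; 45.12600′ → 45′ and 7.5600″
Longitude is negative → W; |value| = 18.648900
Lon: whole degrees 18; 38.93400′ → 38′ and 56.0400″

79°45′7.56″ S, 18°38′56.04″ W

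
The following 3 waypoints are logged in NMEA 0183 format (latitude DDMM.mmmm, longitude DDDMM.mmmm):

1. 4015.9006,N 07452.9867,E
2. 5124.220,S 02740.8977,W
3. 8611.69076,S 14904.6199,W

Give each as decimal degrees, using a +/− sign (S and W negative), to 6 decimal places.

Point 1:
  Lat: degrees = first 2 digits = 40, minutes = 15.9006; 40 + 15.9006/60 = 40.2650100
  N → positive
  Longitude: split at 3 digits → 074° and 52.9867′; 74 + 52.9867/60 = 74.8831117
  E → positive
Point 2:
  Latitude: split at 2 digits → 51° and 24.22′; 51 + 24.22/60 = 51.4036667
  hemisphere S, so the sign is −
  λ: degrees = first 3 digits = 27, minutes = 40.8977; 27 + 40.8977/60 = 27.6816283
  hemisphere W, so the sign is −
Point 3:
  Lat: degrees = first 2 digits = 86, minutes = 11.69076; 86 + 11.69076/60 = 86.1948460
  S ⇒ negate
  Longitude: split at 3 digits → 149° and 4.6199′; 149 + 4.6199/60 = 149.0769983
  hemisphere W, so the sign is −

1. 40.265010, 74.883112
2. -51.403667, -27.681628
3. -86.194846, -149.076998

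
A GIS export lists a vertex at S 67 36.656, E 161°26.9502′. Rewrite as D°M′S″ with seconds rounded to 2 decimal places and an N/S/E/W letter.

φ: 36.65600′ → 36′ and 0.65600 × 60 = 39.3600″
λ: fractional minutes 0.95020 × 60 = 57.0120″

67°36′39.36″ S, 161°26′57.01″ E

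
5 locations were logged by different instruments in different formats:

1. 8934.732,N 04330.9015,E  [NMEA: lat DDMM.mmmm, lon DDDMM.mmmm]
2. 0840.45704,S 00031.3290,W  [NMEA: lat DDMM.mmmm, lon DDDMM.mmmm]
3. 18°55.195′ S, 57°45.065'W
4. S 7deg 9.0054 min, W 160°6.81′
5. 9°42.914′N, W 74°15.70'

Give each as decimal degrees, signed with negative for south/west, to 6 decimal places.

1. 89.578867, 43.515025
2. -8.674284, -0.522150
3. -18.919917, -57.751083
4. -7.150090, -160.113500
5. 9.715233, -74.261667

Point 1:
  Lat: split at 2 digits → 89° and 34.732′; 89 + 34.732/60 = 89.5788667
  N → positive
  Lon: degrees = first 3 digits = 43, minutes = 30.9015; 43 + 30.9015/60 = 43.5150250
  E → positive
Point 2:
  φ: split at 2 digits → 08° and 40.45704′; 8 + 40.45704/60 = 8.6742840
  hemisphere S, so the sign is −
  λ: degrees = first 3 digits = 0, minutes = 31.329; 0 + 31.329/60 = 0.5221500
  W → negative
Point 3:
  Lat: 18 + 55.195/60 = 18.9199167
  hemisphere S, so the sign is −
  λ: 57 + 45.065/60 = 57.7510833
  hemisphere W, so the sign is −
Point 4:
  φ: 7 + 9.0054/60 = 7.1500900
  hemisphere S, so the sign is −
  λ: 6.81′ = 0.113500°; total 160.1135000
  W → negative
Point 5:
  φ: 42.914′ = 0.715233°; total 9.7152333
  N → positive
  Longitude: 15.7′ = 0.261667°; total 74.2616667
  hemisphere W, so the sign is −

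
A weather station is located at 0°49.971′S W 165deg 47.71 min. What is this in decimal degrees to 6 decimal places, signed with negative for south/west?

-0.832850, -165.795167

φ: 49.971′ = 0.832850°; total 0.8328500
hemisphere S, so the sign is −
λ: 47.71′ = 0.795167°; total 165.7951667
hemisphere W, so the sign is −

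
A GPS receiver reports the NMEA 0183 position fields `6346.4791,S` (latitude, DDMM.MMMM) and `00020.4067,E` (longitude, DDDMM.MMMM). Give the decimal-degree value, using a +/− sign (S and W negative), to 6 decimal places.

-63.774652, 0.340112

Lat: degrees = first 2 digits = 63, minutes = 46.4791; 63 + 46.4791/60 = 63.7746517
S → negative
Lon: split at 3 digits → 000° and 20.4067′; 0 + 20.4067/60 = 0.3401117
E → positive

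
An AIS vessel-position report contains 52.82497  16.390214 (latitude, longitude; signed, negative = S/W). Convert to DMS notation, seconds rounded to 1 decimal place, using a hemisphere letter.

Latitude: 0.824970 × 60 = 49.49820′ → 49′, remainder × 60 = 29.892″
Longitude: 0.390214° → 23.41284′; 0.41284 × 60 = 24.770″

52°49′29.9″ N, 16°23′24.8″ E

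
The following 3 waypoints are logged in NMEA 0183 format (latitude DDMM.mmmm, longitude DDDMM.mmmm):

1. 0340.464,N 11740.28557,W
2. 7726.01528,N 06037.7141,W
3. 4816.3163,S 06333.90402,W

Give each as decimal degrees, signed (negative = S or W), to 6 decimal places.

1. 3.674400, -117.671426
2. 77.433588, -60.628568
3. -48.271938, -63.565067

Point 1:
  Lat: degrees = first 2 digits = 3, minutes = 40.464; 3 + 40.464/60 = 3.6744000
  N ⇒ keep positive
  Lon: degrees = first 3 digits = 117, minutes = 40.28557; 117 + 40.28557/60 = 117.6714262
  W ⇒ negate
Point 2:
  Latitude: degrees = first 2 digits = 77, minutes = 26.01528; 77 + 26.01528/60 = 77.4335880
  N ⇒ keep positive
  Lon: split at 3 digits → 060° and 37.7141′; 60 + 37.7141/60 = 60.6285683
  W ⇒ negate
Point 3:
  Latitude: degrees = first 2 digits = 48, minutes = 16.3163; 48 + 16.3163/60 = 48.2719383
  hemisphere S, so the sign is −
  λ: split at 3 digits → 063° and 33.90402′; 63 + 33.90402/60 = 63.5650670
  W ⇒ negate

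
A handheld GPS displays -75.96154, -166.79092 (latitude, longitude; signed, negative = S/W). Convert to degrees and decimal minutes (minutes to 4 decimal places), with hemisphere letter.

75° 57.6924′ S, 166° 47.4552′ W

Latitude is negative → S; |value| = 75.961540
Lat: minutes = (75.961540 − 75) × 60 = 57.692400
Longitude is negative → W; |value| = 166.790920
λ: minutes = (166.790920 − 166) × 60 = 47.455200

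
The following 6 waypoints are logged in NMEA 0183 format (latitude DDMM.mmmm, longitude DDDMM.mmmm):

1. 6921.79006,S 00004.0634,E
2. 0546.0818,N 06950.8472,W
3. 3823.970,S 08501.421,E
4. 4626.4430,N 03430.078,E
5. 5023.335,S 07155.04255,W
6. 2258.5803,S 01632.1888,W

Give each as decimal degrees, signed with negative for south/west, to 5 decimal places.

1. -69.36317, 0.06772
2. 5.76803, -69.84745
3. -38.39950, 85.02368
4. 46.44072, 34.50130
5. -50.38892, -71.91738
6. -22.97634, -16.53648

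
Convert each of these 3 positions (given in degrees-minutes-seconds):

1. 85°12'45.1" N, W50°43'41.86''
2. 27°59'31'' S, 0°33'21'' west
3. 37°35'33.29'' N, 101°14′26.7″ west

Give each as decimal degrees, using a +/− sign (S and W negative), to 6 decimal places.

Point 1:
  Lat: 85° + 12/60 + 45.1/3600 = 85 + 0.200000 + 0.012528 = 85.2125278
  N → positive
  Longitude: 50 + 43/60 + 41.86/3600 = 50.7282944
  hemisphere W, so the sign is −
Point 2:
  Lat: 59′ + 31″ = 59.51667′; 27 + 59.51667/60 = 27.9919444
  hemisphere S, so the sign is −
  λ: 33′ + 21″ = 33.35000′; 0 + 33.35000/60 = 0.5558333
  W → negative
Point 3:
  φ: 35′ + 33.29″ = 35.55483′; 37 + 35.55483/60 = 37.5925806
  N → positive
  Longitude: 101° + 14/60 + 26.7/3600 = 101 + 0.233333 + 0.007417 = 101.2407500
  hemisphere W, so the sign is −

1. 85.212528, -50.728294
2. -27.991944, -0.555833
3. 37.592581, -101.240750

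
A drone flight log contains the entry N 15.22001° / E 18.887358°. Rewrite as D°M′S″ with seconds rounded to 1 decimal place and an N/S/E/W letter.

15°13′12.0″ N, 18°53′14.5″ E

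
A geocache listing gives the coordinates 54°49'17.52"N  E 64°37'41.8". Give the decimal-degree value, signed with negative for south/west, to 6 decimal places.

54.821533, 64.628278

Latitude: 54 + 49/60 + 17.52/3600 = 54.8215333
N → positive
Longitude: 37′ + 41.8″ = 37.69667′; 64 + 37.69667/60 = 64.6282778
E ⇒ keep positive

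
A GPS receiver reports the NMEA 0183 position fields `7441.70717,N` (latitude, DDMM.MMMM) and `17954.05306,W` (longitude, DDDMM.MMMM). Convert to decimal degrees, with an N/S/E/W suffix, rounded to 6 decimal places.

Latitude: split at 2 digits → 74° and 41.70717′; 74 + 41.70717/60 = 74.6951195
Lon: split at 3 digits → 179° and 54.05306′; 179 + 54.05306/60 = 179.9008843

74.695120° N, 179.900884° W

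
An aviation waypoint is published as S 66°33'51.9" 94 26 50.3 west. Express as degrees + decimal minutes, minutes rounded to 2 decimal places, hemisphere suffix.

Latitude: seconds/60 = 0.86500; minutes = 33 + 0.86500 = 33.8650
Lon: seconds/60 = 0.83833; minutes = 26 + 0.83833 = 26.8383

66° 33.87′ S, 94° 26.84′ W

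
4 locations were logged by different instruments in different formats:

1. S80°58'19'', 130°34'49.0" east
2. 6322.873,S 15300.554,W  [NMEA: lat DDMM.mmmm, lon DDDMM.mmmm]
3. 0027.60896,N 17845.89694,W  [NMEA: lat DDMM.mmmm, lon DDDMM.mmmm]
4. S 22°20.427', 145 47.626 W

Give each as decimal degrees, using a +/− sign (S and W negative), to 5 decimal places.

1. -80.97194, 130.58028
2. -63.38122, -153.00923
3. 0.46015, -178.76495
4. -22.34045, -145.79377

Point 1:
  Lat: 58′ + 19″ = 58.31667′; 80 + 58.31667/60 = 80.971944
  S → negative
  Longitude: 130° + 34/60 + 49/3600 = 130 + 0.566667 + 0.013611 = 130.580278
  E ⇒ keep positive
Point 2:
  φ: degrees = first 2 digits = 63, minutes = 22.873; 63 + 22.873/60 = 63.381217
  S ⇒ negate
  λ: split at 3 digits → 153° and 0.554′; 153 + 0.554/60 = 153.009233
  W → negative
Point 3:
  Lat: split at 2 digits → 00° and 27.60896′; 0 + 27.60896/60 = 0.460149
  N → positive
  λ: split at 3 digits → 178° and 45.89694′; 178 + 45.89694/60 = 178.764949
  W ⇒ negate
Point 4:
  Latitude: 22 + 20.427/60 = 22.340450
  S ⇒ negate
  Longitude: 47.626′ = 0.793767°; total 145.793767
  W → negative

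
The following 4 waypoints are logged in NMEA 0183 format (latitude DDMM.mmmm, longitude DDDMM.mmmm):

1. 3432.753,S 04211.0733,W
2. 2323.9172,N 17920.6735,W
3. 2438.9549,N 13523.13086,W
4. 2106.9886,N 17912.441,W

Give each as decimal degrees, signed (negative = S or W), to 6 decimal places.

1. -34.545883, -42.184555
2. 23.398620, -179.344558
3. 24.649248, -135.385514
4. 21.116477, -179.207350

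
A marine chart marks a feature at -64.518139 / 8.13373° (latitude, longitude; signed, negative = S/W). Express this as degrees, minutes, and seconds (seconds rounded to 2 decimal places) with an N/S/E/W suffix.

Latitude is negative → S; |value| = 64.518139
Latitude: 0.518139° → 31.08834′; 0.08834 × 60 = 5.3004″
Lon: 0.133730° → 8.02380′; 0.02380 × 60 = 1.4280″

64°31′5.30″ S, 8°08′1.43″ E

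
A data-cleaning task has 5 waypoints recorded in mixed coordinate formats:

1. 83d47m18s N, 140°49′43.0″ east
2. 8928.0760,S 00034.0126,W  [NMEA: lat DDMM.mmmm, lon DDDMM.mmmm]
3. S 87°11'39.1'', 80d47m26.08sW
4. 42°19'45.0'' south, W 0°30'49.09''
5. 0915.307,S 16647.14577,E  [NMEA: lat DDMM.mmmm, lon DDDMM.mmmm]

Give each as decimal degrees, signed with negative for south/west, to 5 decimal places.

Point 1:
  Latitude: 83° + 47/60 + 18/3600 = 83 + 0.783333 + 0.005000 = 83.788333
  N ⇒ keep positive
  Longitude: 140 + 49/60 + 43/3600 = 140.828611
  E ⇒ keep positive
Point 2:
  Lat: split at 2 digits → 89° and 28.076′; 89 + 28.076/60 = 89.467933
  S → negative
  Lon: split at 3 digits → 000° and 34.0126′; 0 + 34.0126/60 = 0.566877
  W ⇒ negate
Point 3:
  Latitude: 87° + 11/60 + 39.1/3600 = 87 + 0.183333 + 0.010861 = 87.194194
  hemisphere S, so the sign is −
  Lon: 47′ + 26.08″ = 47.43467′; 80 + 47.43467/60 = 80.790578
  W → negative
Point 4:
  Latitude: 42 + 19/60 + 45/3600 = 42.329167
  S ⇒ negate
  Longitude: 30′ + 49.09″ = 30.81817′; 0 + 30.81817/60 = 0.513636
  W → negative
Point 5:
  Lat: split at 2 digits → 09° and 15.307′; 9 + 15.307/60 = 9.255117
  S → negative
  Lon: degrees = first 3 digits = 166, minutes = 47.14577; 166 + 47.14577/60 = 166.785763
  E ⇒ keep positive

1. 83.78833, 140.82861
2. -89.46793, -0.56688
3. -87.19419, -80.79058
4. -42.32917, -0.51364
5. -9.25512, 166.78576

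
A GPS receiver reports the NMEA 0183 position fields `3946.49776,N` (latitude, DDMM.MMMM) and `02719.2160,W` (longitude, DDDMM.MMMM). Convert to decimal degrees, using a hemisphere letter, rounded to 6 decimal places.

Lat: degrees = first 2 digits = 39, minutes = 46.49776; 39 + 46.49776/60 = 39.7749627
Lon: split at 3 digits → 027° and 19.216′; 27 + 19.216/60 = 27.3202667

39.774963° N, 27.320267° W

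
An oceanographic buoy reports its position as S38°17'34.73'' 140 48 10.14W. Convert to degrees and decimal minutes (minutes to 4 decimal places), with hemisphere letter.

38° 17.5788′ S, 140° 48.1690′ W

Latitude: 17 + 34.73/60 = 17.578833′
Lon: 48 + 10.14/60 = 48.169000′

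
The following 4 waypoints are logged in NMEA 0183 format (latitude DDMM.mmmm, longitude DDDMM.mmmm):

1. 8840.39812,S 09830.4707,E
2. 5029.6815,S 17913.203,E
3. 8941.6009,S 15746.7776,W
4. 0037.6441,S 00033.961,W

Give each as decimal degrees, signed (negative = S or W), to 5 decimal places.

1. -88.67330, 98.50785
2. -50.49469, 179.22005
3. -89.69335, -157.77963
4. -0.62740, -0.56602

Point 1:
  Lat: split at 2 digits → 88° and 40.39812′; 88 + 40.39812/60 = 88.673302
  S ⇒ negate
  Lon: split at 3 digits → 098° and 30.4707′; 98 + 30.4707/60 = 98.507845
  E → positive
Point 2:
  Lat: degrees = first 2 digits = 50, minutes = 29.6815; 50 + 29.6815/60 = 50.494692
  S → negative
  λ: split at 3 digits → 179° and 13.203′; 179 + 13.203/60 = 179.220050
  E ⇒ keep positive
Point 3:
  Latitude: split at 2 digits → 89° and 41.6009′; 89 + 41.6009/60 = 89.693348
  S ⇒ negate
  Longitude: split at 3 digits → 157° and 46.7776′; 157 + 46.7776/60 = 157.779627
  hemisphere W, so the sign is −
Point 4:
  Latitude: split at 2 digits → 00° and 37.6441′; 0 + 37.6441/60 = 0.627402
  S → negative
  Longitude: split at 3 digits → 000° and 33.961′; 0 + 33.961/60 = 0.566017
  W → negative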